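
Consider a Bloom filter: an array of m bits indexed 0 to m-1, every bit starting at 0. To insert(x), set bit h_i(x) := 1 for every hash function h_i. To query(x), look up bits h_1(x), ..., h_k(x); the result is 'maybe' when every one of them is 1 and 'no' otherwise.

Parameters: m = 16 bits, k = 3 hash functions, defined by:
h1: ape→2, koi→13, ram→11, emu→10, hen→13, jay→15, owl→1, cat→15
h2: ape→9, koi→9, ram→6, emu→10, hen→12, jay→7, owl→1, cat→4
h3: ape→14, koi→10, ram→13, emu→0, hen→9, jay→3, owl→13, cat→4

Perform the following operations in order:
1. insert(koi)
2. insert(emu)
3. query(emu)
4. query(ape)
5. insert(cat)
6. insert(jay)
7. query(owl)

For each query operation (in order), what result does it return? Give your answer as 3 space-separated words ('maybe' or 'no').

Answer: maybe no no

Derivation:
Start: bits=0000000000000000
Op 1: insert koi -> sets bits 9 10 13 -> bits=0000000001100100
Op 2: insert emu -> sets bits 0 10 -> bits=1000000001100100
Op 3: query emu -> checks bit0=1, bit10=1 (all 1) -> maybe
Op 4: query ape -> checks bit2=0, bit9=1, bit14=0 (has a 0) -> no
Op 5: insert cat -> sets bits 4 15 -> bits=1000100001100101
Op 6: insert jay -> sets bits 3 7 15 -> bits=1001100101100101
Op 7: query owl -> checks bit1=0, bit13=1 (has a 0) -> no
Query results in order: maybe no no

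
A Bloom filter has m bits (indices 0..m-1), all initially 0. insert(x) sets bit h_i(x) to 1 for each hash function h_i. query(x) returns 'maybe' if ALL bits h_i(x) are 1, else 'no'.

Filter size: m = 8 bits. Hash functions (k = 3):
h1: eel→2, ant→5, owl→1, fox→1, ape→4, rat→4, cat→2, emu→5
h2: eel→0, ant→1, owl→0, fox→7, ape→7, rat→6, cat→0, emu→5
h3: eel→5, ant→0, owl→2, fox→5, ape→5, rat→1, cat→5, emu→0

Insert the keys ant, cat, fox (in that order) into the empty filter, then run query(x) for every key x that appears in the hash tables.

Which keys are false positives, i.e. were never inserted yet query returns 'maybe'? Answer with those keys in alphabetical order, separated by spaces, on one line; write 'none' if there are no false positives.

Answer: eel emu owl

Derivation:
Start: bits=00000000
After insert 'ant': sets bits 0 1 5 -> bits=11000100
After insert 'cat': sets bits 0 2 5 -> bits=11100100
After insert 'fox': sets bits 1 5 7 -> bits=11100101
Not inserted: ape eel emu owl rat — query each against bits=11100101:
query ape: checks bit4=0, bit5=1, bit7=1 (has a 0) -> no => not a false positive
query eel: checks bit0=1, bit2=1, bit5=1 (all 1) -> maybe => FALSE POSITIVE
query emu: checks bit0=1, bit5=1 (all 1) -> maybe => FALSE POSITIVE
query owl: checks bit0=1, bit1=1, bit2=1 (all 1) -> maybe => FALSE POSITIVE
query rat: checks bit1=1, bit4=0, bit6=0 (has a 0) -> no => not a false positive
False positives (alphabetical): eel emu owl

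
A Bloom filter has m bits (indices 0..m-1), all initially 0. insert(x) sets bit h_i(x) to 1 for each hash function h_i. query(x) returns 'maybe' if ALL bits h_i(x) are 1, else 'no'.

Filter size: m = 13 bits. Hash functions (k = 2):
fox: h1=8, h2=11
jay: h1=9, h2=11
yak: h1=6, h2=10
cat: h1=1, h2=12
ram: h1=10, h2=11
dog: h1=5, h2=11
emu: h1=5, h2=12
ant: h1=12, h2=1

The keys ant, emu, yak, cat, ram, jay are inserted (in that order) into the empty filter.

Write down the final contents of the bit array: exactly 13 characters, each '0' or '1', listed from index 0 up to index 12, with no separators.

Start: bits=0000000000000
After insert 'ant': sets bits 1 12 -> bits=0100000000001
After insert 'emu': sets bits 5 12 -> bits=0100010000001
After insert 'yak': sets bits 6 10 -> bits=0100011000101
After insert 'cat': sets bits 1 12 -> bits=0100011000101
After insert 'ram': sets bits 10 11 -> bits=0100011000111
After insert 'jay': sets bits 9 11 -> bits=0100011001111

Answer: 0100011001111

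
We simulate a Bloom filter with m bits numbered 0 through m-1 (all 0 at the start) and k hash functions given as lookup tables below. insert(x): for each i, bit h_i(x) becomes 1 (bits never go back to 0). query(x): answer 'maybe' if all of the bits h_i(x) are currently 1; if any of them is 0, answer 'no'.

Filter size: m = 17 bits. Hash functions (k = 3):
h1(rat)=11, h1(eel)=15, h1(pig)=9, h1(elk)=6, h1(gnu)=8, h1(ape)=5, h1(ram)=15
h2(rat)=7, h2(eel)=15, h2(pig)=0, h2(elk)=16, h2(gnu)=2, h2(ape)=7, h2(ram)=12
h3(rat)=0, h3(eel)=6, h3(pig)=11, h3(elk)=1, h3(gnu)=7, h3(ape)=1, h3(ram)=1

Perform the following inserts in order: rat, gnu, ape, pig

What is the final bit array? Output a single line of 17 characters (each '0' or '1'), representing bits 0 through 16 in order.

Answer: 11100101110100000

Derivation:
Start: bits=00000000000000000
After insert 'rat': sets bits 0 7 11 -> bits=10000001000100000
After insert 'gnu': sets bits 2 7 8 -> bits=10100001100100000
After insert 'ape': sets bits 1 5 7 -> bits=11100101100100000
After insert 'pig': sets bits 0 9 11 -> bits=11100101110100000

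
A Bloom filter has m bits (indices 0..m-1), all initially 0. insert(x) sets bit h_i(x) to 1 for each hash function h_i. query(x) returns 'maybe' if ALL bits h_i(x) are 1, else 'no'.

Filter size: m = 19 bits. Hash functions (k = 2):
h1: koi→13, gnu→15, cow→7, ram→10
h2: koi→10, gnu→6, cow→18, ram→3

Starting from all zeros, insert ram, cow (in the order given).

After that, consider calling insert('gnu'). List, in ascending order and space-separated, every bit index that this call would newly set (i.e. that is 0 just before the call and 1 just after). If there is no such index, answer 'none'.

Answer: 6 15

Derivation:
Start: bits=0000000000000000000
After insert 'ram': sets bits 3 10 -> bits=0001000000100000000
After insert 'cow': sets bits 7 18 -> bits=0001000100100000001
insert 'gnu' would touch bits 6 15; currently bit6=0, bit15=0
Bits that are 0 among those (would change 0->1): 6 15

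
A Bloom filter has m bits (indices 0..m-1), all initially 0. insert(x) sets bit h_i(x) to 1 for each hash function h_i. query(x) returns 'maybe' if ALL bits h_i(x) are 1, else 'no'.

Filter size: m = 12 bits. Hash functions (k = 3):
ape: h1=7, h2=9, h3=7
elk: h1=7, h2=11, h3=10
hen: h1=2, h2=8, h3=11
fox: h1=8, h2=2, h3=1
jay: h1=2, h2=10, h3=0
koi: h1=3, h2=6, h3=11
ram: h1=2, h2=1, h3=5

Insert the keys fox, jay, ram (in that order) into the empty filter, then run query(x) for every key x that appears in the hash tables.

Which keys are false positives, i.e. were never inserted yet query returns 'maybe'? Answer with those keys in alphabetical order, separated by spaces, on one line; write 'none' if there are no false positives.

Answer: none

Derivation:
Start: bits=000000000000
After insert 'fox': sets bits 1 2 8 -> bits=011000001000
After insert 'jay': sets bits 0 2 10 -> bits=111000001010
After insert 'ram': sets bits 1 2 5 -> bits=111001001010
Not inserted: ape elk hen koi — query each against bits=111001001010:
query ape: checks bit7=0, bit9=0 (has a 0) -> no => not a false positive
query elk: checks bit7=0, bit10=1, bit11=0 (has a 0) -> no => not a false positive
query hen: checks bit2=1, bit8=1, bit11=0 (has a 0) -> no => not a false positive
query koi: checks bit3=0, bit6=0, bit11=0 (has a 0) -> no => not a false positive
False positives (alphabetical): none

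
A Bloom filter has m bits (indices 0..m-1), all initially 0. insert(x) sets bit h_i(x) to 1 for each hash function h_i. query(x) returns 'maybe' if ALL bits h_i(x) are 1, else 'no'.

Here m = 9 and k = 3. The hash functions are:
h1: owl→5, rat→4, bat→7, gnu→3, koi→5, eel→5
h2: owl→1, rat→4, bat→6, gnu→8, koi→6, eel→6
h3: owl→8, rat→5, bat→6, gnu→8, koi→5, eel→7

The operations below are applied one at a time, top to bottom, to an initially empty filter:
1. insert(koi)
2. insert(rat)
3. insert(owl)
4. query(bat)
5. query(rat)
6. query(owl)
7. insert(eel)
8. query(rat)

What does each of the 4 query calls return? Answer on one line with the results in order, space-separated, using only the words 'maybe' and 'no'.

Answer: no maybe maybe maybe

Derivation:
Start: bits=000000000
Op 1: insert koi -> sets bits 5 6 -> bits=000001100
Op 2: insert rat -> sets bits 4 5 -> bits=000011100
Op 3: insert owl -> sets bits 1 5 8 -> bits=010011101
Op 4: query bat -> checks bit6=1, bit7=0 (has a 0) -> no
Op 5: query rat -> checks bit4=1, bit5=1 (all 1) -> maybe
Op 6: query owl -> checks bit1=1, bit5=1, bit8=1 (all 1) -> maybe
Op 7: insert eel -> sets bits 5 6 7 -> bits=010011111
Op 8: query rat -> checks bit4=1, bit5=1 (all 1) -> maybe
Query results in order: no maybe maybe maybe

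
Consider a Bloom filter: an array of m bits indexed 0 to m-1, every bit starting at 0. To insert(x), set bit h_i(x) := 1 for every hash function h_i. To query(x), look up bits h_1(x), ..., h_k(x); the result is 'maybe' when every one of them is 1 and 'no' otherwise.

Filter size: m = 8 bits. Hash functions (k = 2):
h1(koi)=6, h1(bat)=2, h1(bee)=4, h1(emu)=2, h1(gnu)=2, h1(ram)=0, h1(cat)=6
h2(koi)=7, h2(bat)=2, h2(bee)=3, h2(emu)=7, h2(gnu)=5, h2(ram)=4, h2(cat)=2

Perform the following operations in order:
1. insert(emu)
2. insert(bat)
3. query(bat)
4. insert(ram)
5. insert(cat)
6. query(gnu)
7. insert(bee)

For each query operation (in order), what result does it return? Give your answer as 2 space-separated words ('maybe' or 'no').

Answer: maybe no

Derivation:
Start: bits=00000000
Op 1: insert emu -> sets bits 2 7 -> bits=00100001
Op 2: insert bat -> sets bits 2 -> bits=00100001
Op 3: query bat -> checks bit2=1 (all 1) -> maybe
Op 4: insert ram -> sets bits 0 4 -> bits=10101001
Op 5: insert cat -> sets bits 2 6 -> bits=10101011
Op 6: query gnu -> checks bit2=1, bit5=0 (has a 0) -> no
Op 7: insert bee -> sets bits 3 4 -> bits=10111011
Query results in order: maybe no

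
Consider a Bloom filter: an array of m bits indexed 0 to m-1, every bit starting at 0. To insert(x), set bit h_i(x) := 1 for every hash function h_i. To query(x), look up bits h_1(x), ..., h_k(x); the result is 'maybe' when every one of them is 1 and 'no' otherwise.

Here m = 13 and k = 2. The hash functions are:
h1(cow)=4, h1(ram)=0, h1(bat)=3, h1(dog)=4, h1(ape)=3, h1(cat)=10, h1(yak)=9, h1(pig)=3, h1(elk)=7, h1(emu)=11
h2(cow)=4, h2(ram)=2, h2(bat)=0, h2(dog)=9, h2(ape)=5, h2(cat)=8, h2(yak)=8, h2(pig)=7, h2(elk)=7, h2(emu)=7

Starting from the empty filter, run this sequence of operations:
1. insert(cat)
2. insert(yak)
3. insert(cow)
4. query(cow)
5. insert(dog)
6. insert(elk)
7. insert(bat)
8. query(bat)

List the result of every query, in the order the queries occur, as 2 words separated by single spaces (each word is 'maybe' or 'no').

Answer: maybe maybe

Derivation:
Start: bits=0000000000000
Op 1: insert cat -> sets bits 8 10 -> bits=0000000010100
Op 2: insert yak -> sets bits 8 9 -> bits=0000000011100
Op 3: insert cow -> sets bits 4 -> bits=0000100011100
Op 4: query cow -> checks bit4=1 (all 1) -> maybe
Op 5: insert dog -> sets bits 4 9 -> bits=0000100011100
Op 6: insert elk -> sets bits 7 -> bits=0000100111100
Op 7: insert bat -> sets bits 0 3 -> bits=1001100111100
Op 8: query bat -> checks bit0=1, bit3=1 (all 1) -> maybe
Query results in order: maybe maybe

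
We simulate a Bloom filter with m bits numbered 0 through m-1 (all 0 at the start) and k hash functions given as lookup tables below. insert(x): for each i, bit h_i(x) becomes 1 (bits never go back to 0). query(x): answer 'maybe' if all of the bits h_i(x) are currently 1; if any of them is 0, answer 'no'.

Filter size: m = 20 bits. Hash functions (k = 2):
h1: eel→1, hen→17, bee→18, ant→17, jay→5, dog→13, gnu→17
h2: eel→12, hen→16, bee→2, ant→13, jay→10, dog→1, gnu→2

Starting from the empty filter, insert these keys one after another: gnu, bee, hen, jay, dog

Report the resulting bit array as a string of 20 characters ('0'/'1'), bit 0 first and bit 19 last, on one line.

Answer: 01100100001001001110

Derivation:
Start: bits=00000000000000000000
After insert 'gnu': sets bits 2 17 -> bits=00100000000000000100
After insert 'bee': sets bits 2 18 -> bits=00100000000000000110
After insert 'hen': sets bits 16 17 -> bits=00100000000000001110
After insert 'jay': sets bits 5 10 -> bits=00100100001000001110
After insert 'dog': sets bits 1 13 -> bits=01100100001001001110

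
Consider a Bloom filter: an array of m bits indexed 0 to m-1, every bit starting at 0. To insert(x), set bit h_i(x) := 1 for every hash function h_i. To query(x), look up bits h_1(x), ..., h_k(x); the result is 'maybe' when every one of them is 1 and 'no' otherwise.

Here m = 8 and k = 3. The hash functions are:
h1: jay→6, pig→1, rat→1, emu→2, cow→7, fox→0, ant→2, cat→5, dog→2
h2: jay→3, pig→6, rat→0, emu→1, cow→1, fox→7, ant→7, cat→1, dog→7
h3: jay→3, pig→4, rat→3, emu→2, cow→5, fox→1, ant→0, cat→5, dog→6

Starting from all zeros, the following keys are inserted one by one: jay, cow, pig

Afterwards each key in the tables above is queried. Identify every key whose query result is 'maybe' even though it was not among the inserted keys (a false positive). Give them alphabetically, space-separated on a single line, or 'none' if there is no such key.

Start: bits=00000000
After insert 'jay': sets bits 3 6 -> bits=00010010
After insert 'cow': sets bits 1 5 7 -> bits=01010111
After insert 'pig': sets bits 1 4 6 -> bits=01011111
Not inserted: ant cat dog emu fox rat — query each against bits=01011111:
query ant: checks bit0=0, bit2=0, bit7=1 (has a 0) -> no => not a false positive
query cat: checks bit1=1, bit5=1 (all 1) -> maybe => FALSE POSITIVE
query dog: checks bit2=0, bit6=1, bit7=1 (has a 0) -> no => not a false positive
query emu: checks bit1=1, bit2=0 (has a 0) -> no => not a false positive
query fox: checks bit0=0, bit1=1, bit7=1 (has a 0) -> no => not a false positive
query rat: checks bit0=0, bit1=1, bit3=1 (has a 0) -> no => not a false positive
False positives (alphabetical): cat

Answer: cat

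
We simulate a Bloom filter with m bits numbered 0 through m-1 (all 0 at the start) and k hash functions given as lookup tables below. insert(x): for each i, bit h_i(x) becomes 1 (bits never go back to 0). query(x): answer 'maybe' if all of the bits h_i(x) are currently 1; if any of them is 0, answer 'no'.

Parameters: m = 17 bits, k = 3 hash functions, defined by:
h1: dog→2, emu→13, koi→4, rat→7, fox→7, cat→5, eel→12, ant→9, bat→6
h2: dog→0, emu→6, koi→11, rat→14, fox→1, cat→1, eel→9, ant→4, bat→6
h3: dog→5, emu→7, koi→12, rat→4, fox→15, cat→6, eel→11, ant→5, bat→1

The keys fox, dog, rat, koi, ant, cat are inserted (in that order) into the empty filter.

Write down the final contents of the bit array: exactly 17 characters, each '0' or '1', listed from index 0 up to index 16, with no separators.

Answer: 11101111010110110

Derivation:
Start: bits=00000000000000000
After insert 'fox': sets bits 1 7 15 -> bits=01000001000000010
After insert 'dog': sets bits 0 2 5 -> bits=11100101000000010
After insert 'rat': sets bits 4 7 14 -> bits=11101101000000110
After insert 'koi': sets bits 4 11 12 -> bits=11101101000110110
After insert 'ant': sets bits 4 5 9 -> bits=11101101010110110
After insert 'cat': sets bits 1 5 6 -> bits=11101111010110110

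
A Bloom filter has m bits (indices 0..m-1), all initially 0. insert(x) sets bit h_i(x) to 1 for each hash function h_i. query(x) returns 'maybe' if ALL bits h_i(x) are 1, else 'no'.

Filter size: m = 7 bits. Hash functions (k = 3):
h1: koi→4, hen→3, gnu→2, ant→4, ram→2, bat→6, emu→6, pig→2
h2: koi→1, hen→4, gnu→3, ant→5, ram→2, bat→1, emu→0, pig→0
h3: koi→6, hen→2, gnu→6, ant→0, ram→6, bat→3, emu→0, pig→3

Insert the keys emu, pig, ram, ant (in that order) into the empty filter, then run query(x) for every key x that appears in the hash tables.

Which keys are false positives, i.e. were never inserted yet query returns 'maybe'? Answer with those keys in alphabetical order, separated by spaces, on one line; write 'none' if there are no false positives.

Start: bits=0000000
After insert 'emu': sets bits 0 6 -> bits=1000001
After insert 'pig': sets bits 0 2 3 -> bits=1011001
After insert 'ram': sets bits 2 6 -> bits=1011001
After insert 'ant': sets bits 0 4 5 -> bits=1011111
Not inserted: bat gnu hen koi — query each against bits=1011111:
query bat: checks bit1=0, bit3=1, bit6=1 (has a 0) -> no => not a false positive
query gnu: checks bit2=1, bit3=1, bit6=1 (all 1) -> maybe => FALSE POSITIVE
query hen: checks bit2=1, bit3=1, bit4=1 (all 1) -> maybe => FALSE POSITIVE
query koi: checks bit1=0, bit4=1, bit6=1 (has a 0) -> no => not a false positive
False positives (alphabetical): gnu hen

Answer: gnu hen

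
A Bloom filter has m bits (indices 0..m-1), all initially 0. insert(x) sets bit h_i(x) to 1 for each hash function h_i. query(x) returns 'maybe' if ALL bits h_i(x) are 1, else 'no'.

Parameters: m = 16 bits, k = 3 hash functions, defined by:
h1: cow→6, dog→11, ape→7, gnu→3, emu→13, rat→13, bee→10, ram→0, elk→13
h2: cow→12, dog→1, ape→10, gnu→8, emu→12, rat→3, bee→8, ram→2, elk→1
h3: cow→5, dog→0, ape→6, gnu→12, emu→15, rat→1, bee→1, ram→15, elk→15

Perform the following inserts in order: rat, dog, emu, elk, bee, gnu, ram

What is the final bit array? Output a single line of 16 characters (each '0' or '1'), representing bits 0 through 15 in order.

Answer: 1111000010111101

Derivation:
Start: bits=0000000000000000
After insert 'rat': sets bits 1 3 13 -> bits=0101000000000100
After insert 'dog': sets bits 0 1 11 -> bits=1101000000010100
After insert 'emu': sets bits 12 13 15 -> bits=1101000000011101
After insert 'elk': sets bits 1 13 15 -> bits=1101000000011101
After insert 'bee': sets bits 1 8 10 -> bits=1101000010111101
After insert 'gnu': sets bits 3 8 12 -> bits=1101000010111101
After insert 'ram': sets bits 0 2 15 -> bits=1111000010111101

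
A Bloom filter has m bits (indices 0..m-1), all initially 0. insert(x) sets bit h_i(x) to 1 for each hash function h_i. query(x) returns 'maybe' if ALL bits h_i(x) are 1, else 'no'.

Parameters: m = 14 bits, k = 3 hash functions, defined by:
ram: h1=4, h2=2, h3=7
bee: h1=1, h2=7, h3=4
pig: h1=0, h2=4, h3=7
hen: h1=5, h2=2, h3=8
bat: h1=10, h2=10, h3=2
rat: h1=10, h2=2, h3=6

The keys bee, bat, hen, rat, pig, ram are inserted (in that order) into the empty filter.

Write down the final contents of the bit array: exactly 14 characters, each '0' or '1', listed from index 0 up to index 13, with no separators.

Start: bits=00000000000000
After insert 'bee': sets bits 1 4 7 -> bits=01001001000000
After insert 'bat': sets bits 2 10 -> bits=01101001001000
After insert 'hen': sets bits 2 5 8 -> bits=01101101101000
After insert 'rat': sets bits 2 6 10 -> bits=01101111101000
After insert 'pig': sets bits 0 4 7 -> bits=11101111101000
After insert 'ram': sets bits 2 4 7 -> bits=11101111101000

Answer: 11101111101000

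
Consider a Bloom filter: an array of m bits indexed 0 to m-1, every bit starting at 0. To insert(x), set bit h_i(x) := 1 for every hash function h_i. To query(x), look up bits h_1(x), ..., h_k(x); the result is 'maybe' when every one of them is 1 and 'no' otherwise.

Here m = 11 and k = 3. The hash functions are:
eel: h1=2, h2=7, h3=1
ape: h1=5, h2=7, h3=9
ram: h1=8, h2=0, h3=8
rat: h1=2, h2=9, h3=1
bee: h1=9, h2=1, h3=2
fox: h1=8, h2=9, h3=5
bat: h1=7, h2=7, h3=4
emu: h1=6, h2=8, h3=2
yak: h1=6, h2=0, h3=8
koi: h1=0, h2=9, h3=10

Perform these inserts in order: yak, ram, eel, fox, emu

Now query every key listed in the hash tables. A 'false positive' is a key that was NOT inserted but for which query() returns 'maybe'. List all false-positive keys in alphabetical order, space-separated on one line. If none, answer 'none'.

Answer: ape bee rat

Derivation:
Start: bits=00000000000
After insert 'yak': sets bits 0 6 8 -> bits=10000010100
After insert 'ram': sets bits 0 8 -> bits=10000010100
After insert 'eel': sets bits 1 2 7 -> bits=11100011100
After insert 'fox': sets bits 5 8 9 -> bits=11100111110
After insert 'emu': sets bits 2 6 8 -> bits=11100111110
Not inserted: ape bat bee koi rat — query each against bits=11100111110:
query ape: checks bit5=1, bit7=1, bit9=1 (all 1) -> maybe => FALSE POSITIVE
query bat: checks bit4=0, bit7=1 (has a 0) -> no => not a false positive
query bee: checks bit1=1, bit2=1, bit9=1 (all 1) -> maybe => FALSE POSITIVE
query koi: checks bit0=1, bit9=1, bit10=0 (has a 0) -> no => not a false positive
query rat: checks bit1=1, bit2=1, bit9=1 (all 1) -> maybe => FALSE POSITIVE
False positives (alphabetical): ape bee rat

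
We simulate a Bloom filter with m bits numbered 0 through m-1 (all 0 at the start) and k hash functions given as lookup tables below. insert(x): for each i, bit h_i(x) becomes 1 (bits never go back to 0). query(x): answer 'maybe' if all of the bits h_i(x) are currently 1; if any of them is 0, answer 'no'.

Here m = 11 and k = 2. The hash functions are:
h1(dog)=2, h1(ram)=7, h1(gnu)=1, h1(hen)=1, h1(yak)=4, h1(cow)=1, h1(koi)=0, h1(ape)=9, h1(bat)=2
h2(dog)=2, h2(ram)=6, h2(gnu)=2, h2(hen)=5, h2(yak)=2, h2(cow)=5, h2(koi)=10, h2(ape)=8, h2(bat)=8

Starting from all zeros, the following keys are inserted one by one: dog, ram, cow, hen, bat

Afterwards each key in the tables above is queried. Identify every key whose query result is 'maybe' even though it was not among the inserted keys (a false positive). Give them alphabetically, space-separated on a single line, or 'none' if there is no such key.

Start: bits=00000000000
After insert 'dog': sets bits 2 -> bits=00100000000
After insert 'ram': sets bits 6 7 -> bits=00100011000
After insert 'cow': sets bits 1 5 -> bits=01100111000
After insert 'hen': sets bits 1 5 -> bits=01100111000
After insert 'bat': sets bits 2 8 -> bits=01100111100
Not inserted: ape gnu koi yak — query each against bits=01100111100:
query ape: checks bit8=1, bit9=0 (has a 0) -> no => not a false positive
query gnu: checks bit1=1, bit2=1 (all 1) -> maybe => FALSE POSITIVE
query koi: checks bit0=0, bit10=0 (has a 0) -> no => not a false positive
query yak: checks bit2=1, bit4=0 (has a 0) -> no => not a false positive
False positives (alphabetical): gnu

Answer: gnu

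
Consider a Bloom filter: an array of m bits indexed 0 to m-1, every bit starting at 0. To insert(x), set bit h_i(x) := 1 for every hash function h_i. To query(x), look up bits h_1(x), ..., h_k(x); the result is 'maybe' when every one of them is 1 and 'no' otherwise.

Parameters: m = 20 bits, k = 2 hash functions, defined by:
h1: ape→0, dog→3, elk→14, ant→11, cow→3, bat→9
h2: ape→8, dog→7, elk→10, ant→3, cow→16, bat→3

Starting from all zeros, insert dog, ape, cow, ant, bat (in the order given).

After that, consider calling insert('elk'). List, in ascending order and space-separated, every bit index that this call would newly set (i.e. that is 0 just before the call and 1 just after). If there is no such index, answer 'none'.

Answer: 10 14

Derivation:
Start: bits=00000000000000000000
After insert 'dog': sets bits 3 7 -> bits=00010001000000000000
After insert 'ape': sets bits 0 8 -> bits=10010001100000000000
After insert 'cow': sets bits 3 16 -> bits=10010001100000001000
After insert 'ant': sets bits 3 11 -> bits=10010001100100001000
After insert 'bat': sets bits 3 9 -> bits=10010001110100001000
insert 'elk' would touch bits 10 14; currently bit10=0, bit14=0
Bits that are 0 among those (would change 0->1): 10 14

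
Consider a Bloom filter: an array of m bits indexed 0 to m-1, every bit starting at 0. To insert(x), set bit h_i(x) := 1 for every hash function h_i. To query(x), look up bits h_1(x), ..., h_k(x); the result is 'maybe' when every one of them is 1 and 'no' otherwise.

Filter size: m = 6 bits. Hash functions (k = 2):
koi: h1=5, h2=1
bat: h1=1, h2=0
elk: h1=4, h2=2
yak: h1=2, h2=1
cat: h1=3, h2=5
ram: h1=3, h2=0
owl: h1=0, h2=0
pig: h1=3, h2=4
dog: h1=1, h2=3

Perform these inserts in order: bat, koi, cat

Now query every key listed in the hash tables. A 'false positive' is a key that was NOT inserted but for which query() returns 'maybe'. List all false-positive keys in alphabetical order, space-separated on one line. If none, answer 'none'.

Start: bits=000000
After insert 'bat': sets bits 0 1 -> bits=110000
After insert 'koi': sets bits 1 5 -> bits=110001
After insert 'cat': sets bits 3 5 -> bits=110101
Not inserted: dog elk owl pig ram yak — query each against bits=110101:
query dog: checks bit1=1, bit3=1 (all 1) -> maybe => FALSE POSITIVE
query elk: checks bit2=0, bit4=0 (has a 0) -> no => not a false positive
query owl: checks bit0=1 (all 1) -> maybe => FALSE POSITIVE
query pig: checks bit3=1, bit4=0 (has a 0) -> no => not a false positive
query ram: checks bit0=1, bit3=1 (all 1) -> maybe => FALSE POSITIVE
query yak: checks bit1=1, bit2=0 (has a 0) -> no => not a false positive
False positives (alphabetical): dog owl ram

Answer: dog owl ram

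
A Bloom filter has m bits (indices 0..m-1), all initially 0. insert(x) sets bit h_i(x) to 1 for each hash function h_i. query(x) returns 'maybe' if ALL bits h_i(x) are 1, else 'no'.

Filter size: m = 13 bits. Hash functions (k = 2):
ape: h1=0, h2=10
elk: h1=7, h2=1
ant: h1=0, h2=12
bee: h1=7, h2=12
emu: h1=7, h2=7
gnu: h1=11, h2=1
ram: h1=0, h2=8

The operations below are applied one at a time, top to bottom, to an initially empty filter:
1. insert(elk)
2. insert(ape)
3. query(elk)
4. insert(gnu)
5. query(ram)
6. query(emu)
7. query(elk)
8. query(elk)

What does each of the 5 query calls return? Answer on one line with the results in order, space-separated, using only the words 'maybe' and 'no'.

Answer: maybe no maybe maybe maybe

Derivation:
Start: bits=0000000000000
Op 1: insert elk -> sets bits 1 7 -> bits=0100000100000
Op 2: insert ape -> sets bits 0 10 -> bits=1100000100100
Op 3: query elk -> checks bit1=1, bit7=1 (all 1) -> maybe
Op 4: insert gnu -> sets bits 1 11 -> bits=1100000100110
Op 5: query ram -> checks bit0=1, bit8=0 (has a 0) -> no
Op 6: query emu -> checks bit7=1 (all 1) -> maybe
Op 7: query elk -> checks bit1=1, bit7=1 (all 1) -> maybe
Op 8: query elk -> checks bit1=1, bit7=1 (all 1) -> maybe
Query results in order: maybe no maybe maybe maybe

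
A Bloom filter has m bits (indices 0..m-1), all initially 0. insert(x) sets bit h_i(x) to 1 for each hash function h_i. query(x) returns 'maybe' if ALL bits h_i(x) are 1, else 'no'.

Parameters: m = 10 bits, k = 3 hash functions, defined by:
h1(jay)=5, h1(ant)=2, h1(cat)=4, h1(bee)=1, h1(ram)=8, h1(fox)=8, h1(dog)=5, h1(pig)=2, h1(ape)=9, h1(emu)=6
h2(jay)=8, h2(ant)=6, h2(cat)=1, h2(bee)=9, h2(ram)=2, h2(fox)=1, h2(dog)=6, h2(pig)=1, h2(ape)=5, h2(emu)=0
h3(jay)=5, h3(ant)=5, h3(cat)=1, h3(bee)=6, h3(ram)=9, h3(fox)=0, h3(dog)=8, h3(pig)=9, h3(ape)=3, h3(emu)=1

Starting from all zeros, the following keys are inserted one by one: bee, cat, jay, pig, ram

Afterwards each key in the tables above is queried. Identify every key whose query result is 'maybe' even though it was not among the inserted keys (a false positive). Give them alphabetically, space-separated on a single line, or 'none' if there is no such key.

Answer: ant dog

Derivation:
Start: bits=0000000000
After insert 'bee': sets bits 1 6 9 -> bits=0100001001
After insert 'cat': sets bits 1 4 -> bits=0100101001
After insert 'jay': sets bits 5 8 -> bits=0100111011
After insert 'pig': sets bits 1 2 9 -> bits=0110111011
After insert 'ram': sets bits 2 8 9 -> bits=0110111011
Not inserted: ant ape dog emu fox — query each against bits=0110111011:
query ant: checks bit2=1, bit5=1, bit6=1 (all 1) -> maybe => FALSE POSITIVE
query ape: checks bit3=0, bit5=1, bit9=1 (has a 0) -> no => not a false positive
query dog: checks bit5=1, bit6=1, bit8=1 (all 1) -> maybe => FALSE POSITIVE
query emu: checks bit0=0, bit1=1, bit6=1 (has a 0) -> no => not a false positive
query fox: checks bit0=0, bit1=1, bit8=1 (has a 0) -> no => not a false positive
False positives (alphabetical): ant dog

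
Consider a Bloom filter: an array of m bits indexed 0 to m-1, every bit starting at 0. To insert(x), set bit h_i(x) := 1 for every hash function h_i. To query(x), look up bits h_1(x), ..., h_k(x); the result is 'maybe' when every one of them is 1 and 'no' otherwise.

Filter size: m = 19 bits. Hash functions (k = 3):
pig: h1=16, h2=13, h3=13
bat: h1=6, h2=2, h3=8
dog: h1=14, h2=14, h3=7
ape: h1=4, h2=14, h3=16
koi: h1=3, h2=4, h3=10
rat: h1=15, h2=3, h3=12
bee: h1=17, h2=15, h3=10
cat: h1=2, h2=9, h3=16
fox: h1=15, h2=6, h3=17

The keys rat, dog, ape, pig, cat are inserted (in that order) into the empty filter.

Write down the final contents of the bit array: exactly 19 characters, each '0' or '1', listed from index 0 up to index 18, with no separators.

Answer: 0011100101001111100

Derivation:
Start: bits=0000000000000000000
After insert 'rat': sets bits 3 12 15 -> bits=0001000000001001000
After insert 'dog': sets bits 7 14 -> bits=0001000100001011000
After insert 'ape': sets bits 4 14 16 -> bits=0001100100001011100
After insert 'pig': sets bits 13 16 -> bits=0001100100001111100
After insert 'cat': sets bits 2 9 16 -> bits=0011100101001111100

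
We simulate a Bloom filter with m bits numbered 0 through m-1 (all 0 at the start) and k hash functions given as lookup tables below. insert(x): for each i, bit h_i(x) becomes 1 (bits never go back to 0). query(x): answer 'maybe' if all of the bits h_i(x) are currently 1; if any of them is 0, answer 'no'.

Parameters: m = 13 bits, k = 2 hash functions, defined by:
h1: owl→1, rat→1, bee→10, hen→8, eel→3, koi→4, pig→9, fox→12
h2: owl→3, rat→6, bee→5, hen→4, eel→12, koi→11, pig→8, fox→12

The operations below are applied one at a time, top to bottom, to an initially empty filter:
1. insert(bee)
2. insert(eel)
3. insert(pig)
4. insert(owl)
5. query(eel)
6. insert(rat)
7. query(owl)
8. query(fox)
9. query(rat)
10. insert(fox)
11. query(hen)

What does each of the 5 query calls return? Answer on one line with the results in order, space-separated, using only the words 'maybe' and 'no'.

Start: bits=0000000000000
Op 1: insert bee -> sets bits 5 10 -> bits=0000010000100
Op 2: insert eel -> sets bits 3 12 -> bits=0001010000101
Op 3: insert pig -> sets bits 8 9 -> bits=0001010011101
Op 4: insert owl -> sets bits 1 3 -> bits=0101010011101
Op 5: query eel -> checks bit3=1, bit12=1 (all 1) -> maybe
Op 6: insert rat -> sets bits 1 6 -> bits=0101011011101
Op 7: query owl -> checks bit1=1, bit3=1 (all 1) -> maybe
Op 8: query fox -> checks bit12=1 (all 1) -> maybe
Op 9: query rat -> checks bit1=1, bit6=1 (all 1) -> maybe
Op 10: insert fox -> sets bits 12 -> bits=0101011011101
Op 11: query hen -> checks bit4=0, bit8=1 (has a 0) -> no
Query results in order: maybe maybe maybe maybe no

Answer: maybe maybe maybe maybe no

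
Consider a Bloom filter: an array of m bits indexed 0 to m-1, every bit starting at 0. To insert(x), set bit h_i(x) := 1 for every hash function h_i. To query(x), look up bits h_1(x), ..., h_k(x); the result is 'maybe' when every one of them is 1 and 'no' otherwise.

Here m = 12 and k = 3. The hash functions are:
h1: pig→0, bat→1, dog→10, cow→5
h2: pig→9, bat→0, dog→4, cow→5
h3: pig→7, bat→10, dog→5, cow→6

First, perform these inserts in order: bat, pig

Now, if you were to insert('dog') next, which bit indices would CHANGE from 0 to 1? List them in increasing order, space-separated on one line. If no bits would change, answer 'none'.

Answer: 4 5

Derivation:
Start: bits=000000000000
After insert 'bat': sets bits 0 1 10 -> bits=110000000010
After insert 'pig': sets bits 0 7 9 -> bits=110000010110
insert 'dog' would touch bits 4 5 10; currently bit4=0, bit5=0, bit10=1
Bits that are 0 among those (would change 0->1): 4 5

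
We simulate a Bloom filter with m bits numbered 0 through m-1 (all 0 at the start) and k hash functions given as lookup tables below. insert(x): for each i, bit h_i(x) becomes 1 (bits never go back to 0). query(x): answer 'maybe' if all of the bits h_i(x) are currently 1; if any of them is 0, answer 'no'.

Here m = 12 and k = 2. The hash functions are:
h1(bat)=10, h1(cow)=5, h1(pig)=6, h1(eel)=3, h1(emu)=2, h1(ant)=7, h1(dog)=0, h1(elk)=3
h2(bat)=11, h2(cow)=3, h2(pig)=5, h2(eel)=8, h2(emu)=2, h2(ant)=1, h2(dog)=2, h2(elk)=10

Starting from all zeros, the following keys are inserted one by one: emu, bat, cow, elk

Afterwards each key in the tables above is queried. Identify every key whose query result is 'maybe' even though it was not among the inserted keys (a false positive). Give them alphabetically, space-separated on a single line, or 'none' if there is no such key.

Start: bits=000000000000
After insert 'emu': sets bits 2 -> bits=001000000000
After insert 'bat': sets bits 10 11 -> bits=001000000011
After insert 'cow': sets bits 3 5 -> bits=001101000011
After insert 'elk': sets bits 3 10 -> bits=001101000011
Not inserted: ant dog eel pig — query each against bits=001101000011:
query ant: checks bit1=0, bit7=0 (has a 0) -> no => not a false positive
query dog: checks bit0=0, bit2=1 (has a 0) -> no => not a false positive
query eel: checks bit3=1, bit8=0 (has a 0) -> no => not a false positive
query pig: checks bit5=1, bit6=0 (has a 0) -> no => not a false positive
False positives (alphabetical): none

Answer: none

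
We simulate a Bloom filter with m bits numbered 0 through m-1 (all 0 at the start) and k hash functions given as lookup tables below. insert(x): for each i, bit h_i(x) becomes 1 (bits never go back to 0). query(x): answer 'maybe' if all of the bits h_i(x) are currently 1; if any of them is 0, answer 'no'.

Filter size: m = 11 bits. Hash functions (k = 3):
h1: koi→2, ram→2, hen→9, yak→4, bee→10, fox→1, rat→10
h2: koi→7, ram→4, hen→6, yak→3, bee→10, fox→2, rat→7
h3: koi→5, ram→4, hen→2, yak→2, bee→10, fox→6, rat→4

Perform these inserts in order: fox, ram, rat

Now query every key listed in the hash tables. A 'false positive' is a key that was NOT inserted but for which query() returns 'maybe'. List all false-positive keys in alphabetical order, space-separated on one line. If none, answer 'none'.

Start: bits=00000000000
After insert 'fox': sets bits 1 2 6 -> bits=01100010000
After insert 'ram': sets bits 2 4 -> bits=01101010000
After insert 'rat': sets bits 4 7 10 -> bits=01101011001
Not inserted: bee hen koi yak — query each against bits=01101011001:
query bee: checks bit10=1 (all 1) -> maybe => FALSE POSITIVE
query hen: checks bit2=1, bit6=1, bit9=0 (has a 0) -> no => not a false positive
query koi: checks bit2=1, bit5=0, bit7=1 (has a 0) -> no => not a false positive
query yak: checks bit2=1, bit3=0, bit4=1 (has a 0) -> no => not a false positive
False positives (alphabetical): bee

Answer: bee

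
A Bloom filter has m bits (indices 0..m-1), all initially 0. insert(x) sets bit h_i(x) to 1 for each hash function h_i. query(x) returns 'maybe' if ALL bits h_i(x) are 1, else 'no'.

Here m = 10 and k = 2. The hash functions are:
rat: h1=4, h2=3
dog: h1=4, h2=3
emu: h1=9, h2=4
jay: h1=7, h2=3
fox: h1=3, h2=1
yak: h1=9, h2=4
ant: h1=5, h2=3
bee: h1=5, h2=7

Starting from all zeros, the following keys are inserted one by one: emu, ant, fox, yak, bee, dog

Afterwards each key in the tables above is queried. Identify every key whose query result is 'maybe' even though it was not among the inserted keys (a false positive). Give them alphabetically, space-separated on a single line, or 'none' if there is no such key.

Answer: jay rat

Derivation:
Start: bits=0000000000
After insert 'emu': sets bits 4 9 -> bits=0000100001
After insert 'ant': sets bits 3 5 -> bits=0001110001
After insert 'fox': sets bits 1 3 -> bits=0101110001
After insert 'yak': sets bits 4 9 -> bits=0101110001
After insert 'bee': sets bits 5 7 -> bits=0101110101
After insert 'dog': sets bits 3 4 -> bits=0101110101
Not inserted: jay rat — query each against bits=0101110101:
query jay: checks bit3=1, bit7=1 (all 1) -> maybe => FALSE POSITIVE
query rat: checks bit3=1, bit4=1 (all 1) -> maybe => FALSE POSITIVE
False positives (alphabetical): jay rat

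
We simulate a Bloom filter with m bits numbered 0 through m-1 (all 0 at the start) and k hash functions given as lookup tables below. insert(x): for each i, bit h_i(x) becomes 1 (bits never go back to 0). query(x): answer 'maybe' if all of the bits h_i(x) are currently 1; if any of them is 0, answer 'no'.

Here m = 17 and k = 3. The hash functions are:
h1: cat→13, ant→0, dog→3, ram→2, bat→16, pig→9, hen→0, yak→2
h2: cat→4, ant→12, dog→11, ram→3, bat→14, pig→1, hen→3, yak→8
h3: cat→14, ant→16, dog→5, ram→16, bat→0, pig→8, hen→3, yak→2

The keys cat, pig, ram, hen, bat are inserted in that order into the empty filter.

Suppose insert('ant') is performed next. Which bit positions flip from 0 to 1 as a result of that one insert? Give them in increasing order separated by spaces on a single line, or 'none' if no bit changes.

Start: bits=00000000000000000
After insert 'cat': sets bits 4 13 14 -> bits=00001000000001100
After insert 'pig': sets bits 1 8 9 -> bits=01001000110001100
After insert 'ram': sets bits 2 3 16 -> bits=01111000110001101
After insert 'hen': sets bits 0 3 -> bits=11111000110001101
After insert 'bat': sets bits 0 14 16 -> bits=11111000110001101
insert 'ant' would touch bits 0 12 16; currently bit0=1, bit12=0, bit16=1
Bits that are 0 among those (would change 0->1): 12

Answer: 12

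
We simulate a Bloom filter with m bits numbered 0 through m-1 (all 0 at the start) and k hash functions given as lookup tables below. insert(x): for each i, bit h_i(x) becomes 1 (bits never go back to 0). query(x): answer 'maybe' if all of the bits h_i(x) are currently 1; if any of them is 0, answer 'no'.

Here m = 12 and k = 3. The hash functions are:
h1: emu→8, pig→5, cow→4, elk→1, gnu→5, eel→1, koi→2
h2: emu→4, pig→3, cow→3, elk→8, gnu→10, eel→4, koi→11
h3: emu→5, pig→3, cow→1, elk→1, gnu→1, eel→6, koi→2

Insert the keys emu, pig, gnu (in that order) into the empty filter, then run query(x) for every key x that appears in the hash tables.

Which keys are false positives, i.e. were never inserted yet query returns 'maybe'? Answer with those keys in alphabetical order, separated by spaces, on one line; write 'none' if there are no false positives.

Start: bits=000000000000
After insert 'emu': sets bits 4 5 8 -> bits=000011001000
After insert 'pig': sets bits 3 5 -> bits=000111001000
After insert 'gnu': sets bits 1 5 10 -> bits=010111001010
Not inserted: cow eel elk koi — query each against bits=010111001010:
query cow: checks bit1=1, bit3=1, bit4=1 (all 1) -> maybe => FALSE POSITIVE
query eel: checks bit1=1, bit4=1, bit6=0 (has a 0) -> no => not a false positive
query elk: checks bit1=1, bit8=1 (all 1) -> maybe => FALSE POSITIVE
query koi: checks bit2=0, bit11=0 (has a 0) -> no => not a false positive
False positives (alphabetical): cow elk

Answer: cow elk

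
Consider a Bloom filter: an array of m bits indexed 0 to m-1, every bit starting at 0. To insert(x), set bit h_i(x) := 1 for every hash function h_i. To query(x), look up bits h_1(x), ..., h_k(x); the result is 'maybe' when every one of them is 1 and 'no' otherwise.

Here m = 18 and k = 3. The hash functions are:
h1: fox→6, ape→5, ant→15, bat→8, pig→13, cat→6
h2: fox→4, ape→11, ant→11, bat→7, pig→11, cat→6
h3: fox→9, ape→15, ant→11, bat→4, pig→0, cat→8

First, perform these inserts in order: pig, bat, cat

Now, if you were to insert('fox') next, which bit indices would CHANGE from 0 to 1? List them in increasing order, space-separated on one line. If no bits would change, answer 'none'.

Start: bits=000000000000000000
After insert 'pig': sets bits 0 11 13 -> bits=100000000001010000
After insert 'bat': sets bits 4 7 8 -> bits=100010011001010000
After insert 'cat': sets bits 6 8 -> bits=100010111001010000
insert 'fox' would touch bits 4 6 9; currently bit4=1, bit6=1, bit9=0
Bits that are 0 among those (would change 0->1): 9

Answer: 9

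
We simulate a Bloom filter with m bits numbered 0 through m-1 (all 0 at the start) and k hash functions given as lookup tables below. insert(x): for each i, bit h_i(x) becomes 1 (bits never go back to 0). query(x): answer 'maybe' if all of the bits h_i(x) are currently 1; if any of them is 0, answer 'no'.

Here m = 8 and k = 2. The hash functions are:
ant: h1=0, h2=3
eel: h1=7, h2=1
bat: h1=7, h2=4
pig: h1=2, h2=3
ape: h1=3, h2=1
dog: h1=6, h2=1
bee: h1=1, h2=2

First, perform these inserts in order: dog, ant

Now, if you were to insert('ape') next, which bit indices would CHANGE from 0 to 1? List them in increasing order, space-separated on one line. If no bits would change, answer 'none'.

Answer: none

Derivation:
Start: bits=00000000
After insert 'dog': sets bits 1 6 -> bits=01000010
After insert 'ant': sets bits 0 3 -> bits=11010010
insert 'ape' would touch bits 1 3; currently bit1=1, bit3=1
Bits that are 0 among those (would change 0->1): none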